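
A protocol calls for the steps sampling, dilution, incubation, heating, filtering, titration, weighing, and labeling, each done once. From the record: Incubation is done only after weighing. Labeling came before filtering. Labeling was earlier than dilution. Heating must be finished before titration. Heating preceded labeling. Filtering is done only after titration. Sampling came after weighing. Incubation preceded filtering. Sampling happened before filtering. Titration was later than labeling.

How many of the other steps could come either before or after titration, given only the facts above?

Forced before titration: heating and labeling; forced after titration: filtering.
That leaves dilution, incubation, sampling, and weighing with no forced order relative to titration — 4.

4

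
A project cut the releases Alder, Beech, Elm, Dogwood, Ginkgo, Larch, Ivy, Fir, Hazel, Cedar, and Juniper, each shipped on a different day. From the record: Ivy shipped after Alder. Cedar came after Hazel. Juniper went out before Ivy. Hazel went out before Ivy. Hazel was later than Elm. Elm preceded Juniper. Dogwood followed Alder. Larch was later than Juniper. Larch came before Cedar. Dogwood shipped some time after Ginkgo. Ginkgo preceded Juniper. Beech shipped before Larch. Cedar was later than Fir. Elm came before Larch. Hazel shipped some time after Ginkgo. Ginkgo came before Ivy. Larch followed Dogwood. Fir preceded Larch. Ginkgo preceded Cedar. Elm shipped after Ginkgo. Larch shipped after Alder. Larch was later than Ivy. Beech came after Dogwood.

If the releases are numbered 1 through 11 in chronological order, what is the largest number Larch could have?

Larch must come before Cedar — 1 release forced after it.
Everything else can be placed before Larch in some valid order, so Larch can sit as late as position 11 − 1 = 10.

10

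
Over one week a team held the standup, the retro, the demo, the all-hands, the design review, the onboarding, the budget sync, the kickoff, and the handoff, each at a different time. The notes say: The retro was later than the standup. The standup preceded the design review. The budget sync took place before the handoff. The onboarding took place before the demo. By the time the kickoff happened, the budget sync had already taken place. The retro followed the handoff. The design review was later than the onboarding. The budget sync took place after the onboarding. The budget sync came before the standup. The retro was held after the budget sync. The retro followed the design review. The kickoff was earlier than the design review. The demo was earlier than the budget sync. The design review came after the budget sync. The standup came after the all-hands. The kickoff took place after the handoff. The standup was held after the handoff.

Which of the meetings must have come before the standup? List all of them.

the all-hands, the budget sync, the demo, the handoff, the onboarding

Directly stated before the standup: the all-hands, the budget sync, and the handoff.
The demo reaches the standup via the demo → the budget sync → the standup.
The onboarding reaches the standup via the onboarding → the budget sync → the standup.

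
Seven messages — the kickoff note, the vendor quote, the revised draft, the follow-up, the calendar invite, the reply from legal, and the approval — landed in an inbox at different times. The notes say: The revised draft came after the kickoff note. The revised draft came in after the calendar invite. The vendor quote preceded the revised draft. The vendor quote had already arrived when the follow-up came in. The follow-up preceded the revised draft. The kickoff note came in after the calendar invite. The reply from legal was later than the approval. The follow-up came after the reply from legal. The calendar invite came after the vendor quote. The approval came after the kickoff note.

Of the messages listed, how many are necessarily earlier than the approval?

Directly stated before the approval: the kickoff note.
The calendar invite reaches the approval via the calendar invite → the kickoff note → the approval.
The vendor quote reaches the approval via the vendor quote → the calendar invite → the kickoff note → the approval.
No chain forces the follow-up (or any of the others) ahead of the approval.
That's the calendar invite, the kickoff note, and the vendor quote — 3 in all.

3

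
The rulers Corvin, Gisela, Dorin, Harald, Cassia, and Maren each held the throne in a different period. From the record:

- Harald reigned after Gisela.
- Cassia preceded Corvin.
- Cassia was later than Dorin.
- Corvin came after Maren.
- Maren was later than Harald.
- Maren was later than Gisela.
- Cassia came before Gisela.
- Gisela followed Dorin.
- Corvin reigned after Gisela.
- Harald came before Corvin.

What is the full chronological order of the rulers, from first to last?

The constraints fix every adjacent pair, so only one ordering works:
Dorin → Cassia → Gisela → Harald → Maren → Corvin.

Dorin, Cassia, Gisela, Harald, Maren, Corvin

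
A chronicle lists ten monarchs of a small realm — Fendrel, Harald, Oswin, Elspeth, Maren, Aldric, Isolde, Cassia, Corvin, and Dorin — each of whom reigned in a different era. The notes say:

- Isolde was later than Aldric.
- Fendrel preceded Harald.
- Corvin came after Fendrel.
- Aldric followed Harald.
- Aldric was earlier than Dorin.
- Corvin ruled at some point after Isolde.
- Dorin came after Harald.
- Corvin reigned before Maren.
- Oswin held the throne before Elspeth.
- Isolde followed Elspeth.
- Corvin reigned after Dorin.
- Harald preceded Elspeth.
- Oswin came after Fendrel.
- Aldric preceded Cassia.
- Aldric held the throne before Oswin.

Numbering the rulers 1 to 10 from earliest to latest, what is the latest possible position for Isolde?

8

Isolde must come before Corvin and Maren — 2 rulers forced after them.
Everything else can be placed before Isolde in some valid order, so Isolde can sit as late as position 10 − 2 = 8.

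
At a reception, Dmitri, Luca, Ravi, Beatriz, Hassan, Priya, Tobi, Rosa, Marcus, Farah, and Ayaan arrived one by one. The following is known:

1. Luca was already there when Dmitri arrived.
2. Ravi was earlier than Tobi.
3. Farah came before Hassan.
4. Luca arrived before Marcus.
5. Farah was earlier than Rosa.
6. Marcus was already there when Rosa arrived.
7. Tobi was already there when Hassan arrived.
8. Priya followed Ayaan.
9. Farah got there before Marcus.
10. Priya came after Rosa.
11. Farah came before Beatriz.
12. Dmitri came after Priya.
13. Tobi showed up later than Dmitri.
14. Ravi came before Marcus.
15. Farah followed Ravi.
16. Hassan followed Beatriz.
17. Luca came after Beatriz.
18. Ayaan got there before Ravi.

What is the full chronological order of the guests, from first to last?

The constraints fix every adjacent pair, so only one ordering works:
Ayaan → Ravi → Farah → Beatriz → Luca → Marcus → Rosa → Priya → Dmitri → Tobi → Hassan.

Ayaan, Ravi, Farah, Beatriz, Luca, Marcus, Rosa, Priya, Dmitri, Tobi, Hassan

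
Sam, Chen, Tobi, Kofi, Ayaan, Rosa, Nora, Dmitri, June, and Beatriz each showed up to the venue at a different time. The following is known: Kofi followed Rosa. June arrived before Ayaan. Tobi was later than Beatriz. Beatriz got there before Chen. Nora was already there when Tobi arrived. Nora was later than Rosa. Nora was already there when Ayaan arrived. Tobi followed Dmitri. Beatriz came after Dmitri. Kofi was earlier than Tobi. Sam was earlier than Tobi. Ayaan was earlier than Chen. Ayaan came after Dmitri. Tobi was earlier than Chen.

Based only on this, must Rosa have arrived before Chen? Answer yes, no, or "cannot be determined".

Chain the constraints: Rosa → Nora → Ayaan → Chen. Each link is directly stated, so Rosa comes before Chen.

yes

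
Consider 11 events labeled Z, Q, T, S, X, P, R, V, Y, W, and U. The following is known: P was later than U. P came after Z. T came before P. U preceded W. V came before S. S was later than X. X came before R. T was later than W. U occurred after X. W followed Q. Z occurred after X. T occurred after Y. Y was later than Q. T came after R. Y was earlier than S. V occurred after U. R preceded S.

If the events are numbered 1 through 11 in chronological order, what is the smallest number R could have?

2

X must come before R — 1 forced predecessor.
Nothing else is forced ahead of R, so its earliest slot is position 1 + 1 = 2.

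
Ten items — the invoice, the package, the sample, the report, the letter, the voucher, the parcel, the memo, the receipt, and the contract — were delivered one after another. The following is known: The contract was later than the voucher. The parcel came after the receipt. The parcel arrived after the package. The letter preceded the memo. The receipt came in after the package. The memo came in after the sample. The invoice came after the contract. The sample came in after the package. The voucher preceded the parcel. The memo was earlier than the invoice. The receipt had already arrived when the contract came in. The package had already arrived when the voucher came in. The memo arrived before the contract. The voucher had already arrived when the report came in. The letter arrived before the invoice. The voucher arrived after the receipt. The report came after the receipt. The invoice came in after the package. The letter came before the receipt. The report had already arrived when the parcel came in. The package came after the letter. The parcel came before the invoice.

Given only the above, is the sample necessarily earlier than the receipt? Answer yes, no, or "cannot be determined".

No chain of stated constraints runs from the sample to the receipt, and none runs from the receipt to the sample either.
So the relative order of the sample and the receipt is not fixed by the given facts.

cannot be determined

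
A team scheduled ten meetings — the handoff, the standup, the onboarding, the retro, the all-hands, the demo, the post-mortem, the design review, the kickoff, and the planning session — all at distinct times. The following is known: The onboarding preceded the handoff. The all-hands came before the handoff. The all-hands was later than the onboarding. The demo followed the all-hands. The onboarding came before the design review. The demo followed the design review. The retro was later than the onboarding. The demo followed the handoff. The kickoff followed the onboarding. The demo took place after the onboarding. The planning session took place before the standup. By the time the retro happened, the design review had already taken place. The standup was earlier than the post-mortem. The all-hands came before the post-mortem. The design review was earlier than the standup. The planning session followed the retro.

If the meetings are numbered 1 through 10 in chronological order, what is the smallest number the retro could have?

3

The design review and the onboarding must both come before the retro — 2 forced predecessors.
Nothing else is forced ahead of the retro, so its earliest slot is position 2 + 1 = 3.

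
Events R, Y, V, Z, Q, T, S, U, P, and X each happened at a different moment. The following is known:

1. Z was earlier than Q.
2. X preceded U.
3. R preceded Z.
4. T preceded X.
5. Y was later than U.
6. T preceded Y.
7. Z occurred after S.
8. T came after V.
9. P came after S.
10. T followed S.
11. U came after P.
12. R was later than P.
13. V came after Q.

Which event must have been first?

S

S has a chain of constraints placing it before every other event, so S must be first.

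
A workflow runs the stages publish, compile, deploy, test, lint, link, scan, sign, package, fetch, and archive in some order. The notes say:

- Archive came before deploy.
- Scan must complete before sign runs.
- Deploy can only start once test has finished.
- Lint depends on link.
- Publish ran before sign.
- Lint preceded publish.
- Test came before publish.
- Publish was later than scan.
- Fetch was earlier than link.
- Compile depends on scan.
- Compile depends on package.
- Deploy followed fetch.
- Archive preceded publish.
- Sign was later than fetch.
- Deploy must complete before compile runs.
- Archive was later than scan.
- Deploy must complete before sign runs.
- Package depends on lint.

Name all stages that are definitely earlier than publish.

Directly stated before publish: archive, lint, scan, and test.
Fetch reaches publish via fetch → link → lint → publish.
Link reaches publish via link → lint → publish.

archive, fetch, link, lint, scan, test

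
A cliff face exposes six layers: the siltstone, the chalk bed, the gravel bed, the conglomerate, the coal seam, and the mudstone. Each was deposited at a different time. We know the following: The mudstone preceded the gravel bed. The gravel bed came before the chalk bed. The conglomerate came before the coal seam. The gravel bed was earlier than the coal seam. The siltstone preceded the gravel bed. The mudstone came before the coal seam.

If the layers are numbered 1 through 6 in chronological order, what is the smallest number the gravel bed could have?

3

The mudstone and the siltstone must both come before the gravel bed — 2 forced predecessors.
Nothing else is forced ahead of the gravel bed, so its earliest slot is position 2 + 1 = 3.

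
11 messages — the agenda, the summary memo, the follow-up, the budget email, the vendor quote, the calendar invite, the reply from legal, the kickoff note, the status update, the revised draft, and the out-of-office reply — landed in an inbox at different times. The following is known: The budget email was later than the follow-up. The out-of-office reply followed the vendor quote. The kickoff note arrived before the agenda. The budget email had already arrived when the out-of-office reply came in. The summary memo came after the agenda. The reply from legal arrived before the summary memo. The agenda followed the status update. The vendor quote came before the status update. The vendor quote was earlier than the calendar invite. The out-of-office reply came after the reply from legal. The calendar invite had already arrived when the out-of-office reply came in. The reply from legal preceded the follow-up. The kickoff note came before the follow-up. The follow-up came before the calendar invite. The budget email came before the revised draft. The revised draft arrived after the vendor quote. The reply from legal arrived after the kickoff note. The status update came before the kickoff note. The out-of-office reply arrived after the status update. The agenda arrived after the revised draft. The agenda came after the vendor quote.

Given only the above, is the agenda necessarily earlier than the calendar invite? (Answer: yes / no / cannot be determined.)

No chain of stated constraints runs from the agenda to the calendar invite, and none runs from the calendar invite to the agenda either.
So the relative order of the agenda and the calendar invite is not fixed by the given facts.

cannot be determined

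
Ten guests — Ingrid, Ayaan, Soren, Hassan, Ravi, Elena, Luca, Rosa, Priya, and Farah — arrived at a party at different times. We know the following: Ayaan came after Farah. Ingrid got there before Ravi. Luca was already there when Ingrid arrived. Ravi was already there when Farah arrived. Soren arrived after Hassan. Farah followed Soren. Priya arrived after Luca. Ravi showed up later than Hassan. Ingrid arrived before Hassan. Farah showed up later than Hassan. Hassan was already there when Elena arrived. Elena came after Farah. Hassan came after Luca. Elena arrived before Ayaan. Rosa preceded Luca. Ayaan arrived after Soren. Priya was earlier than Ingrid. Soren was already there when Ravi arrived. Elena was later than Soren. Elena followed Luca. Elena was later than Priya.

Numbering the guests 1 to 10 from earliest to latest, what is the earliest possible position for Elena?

Farah, Hassan, Ingrid, Luca, Priya, Ravi, Rosa, and Soren must all come before Elena — 8 forced predecessors.
Nothing else is forced ahead of Elena, so their earliest slot is position 8 + 1 = 9.

9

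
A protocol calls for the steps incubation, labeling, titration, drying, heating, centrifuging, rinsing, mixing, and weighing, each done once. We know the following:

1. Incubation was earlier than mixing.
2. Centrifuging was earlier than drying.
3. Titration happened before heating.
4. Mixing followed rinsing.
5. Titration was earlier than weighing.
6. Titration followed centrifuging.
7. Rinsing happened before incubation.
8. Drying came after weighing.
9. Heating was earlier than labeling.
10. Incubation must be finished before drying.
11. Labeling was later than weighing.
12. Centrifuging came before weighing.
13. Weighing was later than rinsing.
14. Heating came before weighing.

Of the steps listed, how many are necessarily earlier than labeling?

Directly stated before labeling: heating and weighing.
Centrifuging reaches labeling via centrifuging → weighing → labeling.
Rinsing reaches labeling via rinsing → weighing → labeling.
Titration reaches labeling via titration → heating → labeling.
No chain forces incubation (or any of the others) ahead of labeling.
That's centrifuging, heating, rinsing, titration, and weighing — 5 in all.

5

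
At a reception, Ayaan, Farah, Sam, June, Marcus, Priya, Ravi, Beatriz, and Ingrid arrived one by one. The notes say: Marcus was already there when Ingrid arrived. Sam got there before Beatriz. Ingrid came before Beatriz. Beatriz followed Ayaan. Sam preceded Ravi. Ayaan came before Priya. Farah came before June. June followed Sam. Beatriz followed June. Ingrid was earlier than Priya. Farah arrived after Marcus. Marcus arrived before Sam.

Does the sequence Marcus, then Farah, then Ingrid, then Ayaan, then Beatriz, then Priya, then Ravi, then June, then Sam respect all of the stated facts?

The constraints require Sam before June, but in the proposed sequence June appears ahead of Sam. That one violation is enough.

no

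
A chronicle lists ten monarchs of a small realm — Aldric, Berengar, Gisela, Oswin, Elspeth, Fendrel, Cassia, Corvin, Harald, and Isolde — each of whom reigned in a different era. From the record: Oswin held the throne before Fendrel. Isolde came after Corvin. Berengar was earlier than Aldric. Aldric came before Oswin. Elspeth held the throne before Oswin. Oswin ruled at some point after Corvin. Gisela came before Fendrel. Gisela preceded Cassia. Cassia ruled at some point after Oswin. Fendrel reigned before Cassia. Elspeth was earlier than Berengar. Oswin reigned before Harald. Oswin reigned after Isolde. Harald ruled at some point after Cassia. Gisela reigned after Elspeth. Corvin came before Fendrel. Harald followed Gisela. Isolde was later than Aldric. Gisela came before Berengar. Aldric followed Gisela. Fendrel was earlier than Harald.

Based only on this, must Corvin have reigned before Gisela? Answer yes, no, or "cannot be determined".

cannot be determined

No chain of stated constraints runs from Corvin to Gisela, and none runs from Gisela to Corvin either.
So the relative order of Corvin and Gisela is not fixed by the given facts.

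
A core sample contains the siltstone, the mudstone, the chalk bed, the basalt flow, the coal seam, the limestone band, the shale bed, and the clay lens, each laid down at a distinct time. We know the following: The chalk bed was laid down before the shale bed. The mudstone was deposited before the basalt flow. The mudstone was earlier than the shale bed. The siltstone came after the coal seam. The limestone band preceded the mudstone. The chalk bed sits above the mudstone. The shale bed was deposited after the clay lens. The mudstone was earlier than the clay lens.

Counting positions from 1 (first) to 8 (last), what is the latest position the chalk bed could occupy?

7

The chalk bed must come before the shale bed — 1 layer forced after it.
Everything else can be placed before the chalk bed in some valid order, so the chalk bed can sit as late as position 8 − 1 = 7.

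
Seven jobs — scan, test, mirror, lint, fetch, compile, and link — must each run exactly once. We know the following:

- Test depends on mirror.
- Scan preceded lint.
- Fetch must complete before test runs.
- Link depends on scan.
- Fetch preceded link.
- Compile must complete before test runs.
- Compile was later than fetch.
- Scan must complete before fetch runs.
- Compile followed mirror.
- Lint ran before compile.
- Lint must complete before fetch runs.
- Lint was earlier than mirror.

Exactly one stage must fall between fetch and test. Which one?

Tracing the constraints gives fetch → compile → test, so compile sits after fetch and before test.
No other stage is forced both after fetch and before test.

compile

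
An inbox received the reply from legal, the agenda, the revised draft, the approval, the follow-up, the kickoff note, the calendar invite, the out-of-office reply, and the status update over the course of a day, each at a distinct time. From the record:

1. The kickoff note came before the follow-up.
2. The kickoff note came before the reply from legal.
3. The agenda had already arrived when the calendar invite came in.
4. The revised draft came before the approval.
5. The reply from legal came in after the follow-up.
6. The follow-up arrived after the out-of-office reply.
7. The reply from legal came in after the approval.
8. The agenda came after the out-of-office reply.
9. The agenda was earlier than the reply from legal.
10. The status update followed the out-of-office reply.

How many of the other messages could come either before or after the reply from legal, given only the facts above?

2

Forced before the reply from legal: the agenda, the approval, the follow-up, the kickoff note, the out-of-office reply, and the revised draft.
That leaves the calendar invite and the status update with no forced order relative to the reply from legal — 2.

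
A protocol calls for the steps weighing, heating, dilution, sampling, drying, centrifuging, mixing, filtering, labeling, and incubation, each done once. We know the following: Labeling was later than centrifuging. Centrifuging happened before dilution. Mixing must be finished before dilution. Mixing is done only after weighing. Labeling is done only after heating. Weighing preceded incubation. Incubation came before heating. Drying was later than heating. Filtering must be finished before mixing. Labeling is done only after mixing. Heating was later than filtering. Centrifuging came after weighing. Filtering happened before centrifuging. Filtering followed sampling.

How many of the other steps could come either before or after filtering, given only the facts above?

Forced before filtering: sampling; forced after filtering: centrifuging, dilution, drying, heating, labeling, and mixing.
That leaves incubation and weighing with no forced order relative to filtering — 2.

2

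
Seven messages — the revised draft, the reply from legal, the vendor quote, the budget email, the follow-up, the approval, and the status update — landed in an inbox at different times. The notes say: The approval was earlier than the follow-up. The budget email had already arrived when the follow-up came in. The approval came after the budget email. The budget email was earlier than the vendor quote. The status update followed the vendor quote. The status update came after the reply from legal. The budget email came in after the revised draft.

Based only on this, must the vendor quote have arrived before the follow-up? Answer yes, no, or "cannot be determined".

No chain of stated constraints runs from the vendor quote to the follow-up, and none runs from the follow-up to the vendor quote either.
So the relative order of the vendor quote and the follow-up is not fixed by the given facts.

cannot be determined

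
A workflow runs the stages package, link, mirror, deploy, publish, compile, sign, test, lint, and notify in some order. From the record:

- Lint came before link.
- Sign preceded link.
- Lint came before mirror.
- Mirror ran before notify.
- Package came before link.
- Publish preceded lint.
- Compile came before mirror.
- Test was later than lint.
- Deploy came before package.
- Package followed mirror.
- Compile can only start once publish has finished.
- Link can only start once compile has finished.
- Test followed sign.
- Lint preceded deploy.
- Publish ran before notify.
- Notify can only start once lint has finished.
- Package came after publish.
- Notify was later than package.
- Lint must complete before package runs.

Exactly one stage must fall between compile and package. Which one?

mirror

Tracing the constraints gives compile → mirror → package, so mirror sits after compile and before package.
No other stage is forced both after compile and before package.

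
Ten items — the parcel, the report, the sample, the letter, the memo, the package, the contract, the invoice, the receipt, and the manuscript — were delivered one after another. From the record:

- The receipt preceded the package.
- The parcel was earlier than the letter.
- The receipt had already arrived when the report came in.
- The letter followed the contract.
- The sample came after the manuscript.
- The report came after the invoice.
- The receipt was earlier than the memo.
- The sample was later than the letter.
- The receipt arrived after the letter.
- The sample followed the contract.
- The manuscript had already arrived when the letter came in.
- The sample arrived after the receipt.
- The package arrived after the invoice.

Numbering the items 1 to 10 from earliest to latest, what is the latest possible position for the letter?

The letter must come before the memo, the package, the receipt, the report, and the sample — 5 items forced after it.
Everything else can be placed before the letter in some valid order, so the letter can sit as late as position 10 − 5 = 5.

5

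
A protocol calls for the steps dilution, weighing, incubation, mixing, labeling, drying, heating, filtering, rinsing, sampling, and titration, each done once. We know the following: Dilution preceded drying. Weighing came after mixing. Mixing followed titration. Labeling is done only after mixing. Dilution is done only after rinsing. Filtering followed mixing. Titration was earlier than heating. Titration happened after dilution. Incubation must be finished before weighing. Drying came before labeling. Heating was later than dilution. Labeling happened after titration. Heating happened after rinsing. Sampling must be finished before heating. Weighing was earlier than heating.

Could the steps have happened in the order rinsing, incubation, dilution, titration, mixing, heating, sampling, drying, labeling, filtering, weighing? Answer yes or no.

The constraints require weighing before heating, but in the proposed sequence heating appears ahead of weighing. That one violation is enough.

no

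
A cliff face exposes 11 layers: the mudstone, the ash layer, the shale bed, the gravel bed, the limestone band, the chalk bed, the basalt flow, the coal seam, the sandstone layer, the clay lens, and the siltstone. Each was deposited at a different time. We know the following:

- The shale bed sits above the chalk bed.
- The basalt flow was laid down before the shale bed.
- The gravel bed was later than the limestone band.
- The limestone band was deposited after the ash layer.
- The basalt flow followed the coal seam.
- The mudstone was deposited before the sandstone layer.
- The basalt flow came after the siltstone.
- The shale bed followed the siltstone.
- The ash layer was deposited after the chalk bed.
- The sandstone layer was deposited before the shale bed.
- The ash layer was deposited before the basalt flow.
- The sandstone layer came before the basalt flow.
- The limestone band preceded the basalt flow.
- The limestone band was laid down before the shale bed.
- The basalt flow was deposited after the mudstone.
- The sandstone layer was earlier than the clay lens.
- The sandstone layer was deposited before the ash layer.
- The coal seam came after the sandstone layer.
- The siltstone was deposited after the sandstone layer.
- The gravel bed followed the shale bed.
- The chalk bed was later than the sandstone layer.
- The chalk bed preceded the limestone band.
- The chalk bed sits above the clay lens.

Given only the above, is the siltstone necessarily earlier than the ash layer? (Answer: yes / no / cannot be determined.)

No chain of stated constraints runs from the siltstone to the ash layer, and none runs from the ash layer to the siltstone either.
So the relative order of the siltstone and the ash layer is not fixed by the given facts.

cannot be determined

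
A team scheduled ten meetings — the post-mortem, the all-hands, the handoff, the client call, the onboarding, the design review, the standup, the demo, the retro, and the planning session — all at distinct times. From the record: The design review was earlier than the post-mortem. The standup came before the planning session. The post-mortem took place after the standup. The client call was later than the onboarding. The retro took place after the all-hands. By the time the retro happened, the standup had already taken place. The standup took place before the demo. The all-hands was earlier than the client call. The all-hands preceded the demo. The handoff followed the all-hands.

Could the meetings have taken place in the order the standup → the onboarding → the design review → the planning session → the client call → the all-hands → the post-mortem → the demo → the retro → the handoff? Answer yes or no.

no

The constraints require the all-hands before the client call, but in the proposed sequence the client call appears ahead of the all-hands. That one violation is enough.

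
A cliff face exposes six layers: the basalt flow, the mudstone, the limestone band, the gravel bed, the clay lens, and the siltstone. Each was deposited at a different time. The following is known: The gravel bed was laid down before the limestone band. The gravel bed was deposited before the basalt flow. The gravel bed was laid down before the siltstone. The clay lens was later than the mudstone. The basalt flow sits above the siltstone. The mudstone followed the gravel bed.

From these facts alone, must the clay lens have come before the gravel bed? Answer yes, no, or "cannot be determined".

no

Tracing the constraints gives the gravel bed → the mudstone → the clay lens, so the gravel bed must come before the clay lens.
That means the clay lens cannot be before the gravel bed.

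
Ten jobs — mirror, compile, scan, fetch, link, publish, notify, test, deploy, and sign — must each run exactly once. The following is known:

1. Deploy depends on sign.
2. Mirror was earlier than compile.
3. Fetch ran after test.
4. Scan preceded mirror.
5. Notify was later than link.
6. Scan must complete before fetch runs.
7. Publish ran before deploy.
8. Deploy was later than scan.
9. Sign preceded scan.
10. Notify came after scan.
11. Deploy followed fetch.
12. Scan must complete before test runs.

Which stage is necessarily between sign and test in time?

Tracing the constraints gives sign → scan → test, so scan sits after sign and before test.
No other stage is forced both after sign and before test.

scan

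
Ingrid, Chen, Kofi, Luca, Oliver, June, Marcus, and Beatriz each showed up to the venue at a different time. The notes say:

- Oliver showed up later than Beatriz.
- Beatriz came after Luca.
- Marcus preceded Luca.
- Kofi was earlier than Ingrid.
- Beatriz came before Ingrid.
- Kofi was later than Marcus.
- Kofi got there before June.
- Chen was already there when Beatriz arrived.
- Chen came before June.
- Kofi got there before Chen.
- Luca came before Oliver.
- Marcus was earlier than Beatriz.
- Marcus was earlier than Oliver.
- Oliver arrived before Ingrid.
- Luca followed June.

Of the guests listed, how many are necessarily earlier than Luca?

Directly stated before Luca: June and Marcus.
Chen reaches Luca via Chen → June → Luca.
Kofi reaches Luca via Kofi → June → Luca.
That's Chen, June, Kofi, and Marcus — 4 in all.

4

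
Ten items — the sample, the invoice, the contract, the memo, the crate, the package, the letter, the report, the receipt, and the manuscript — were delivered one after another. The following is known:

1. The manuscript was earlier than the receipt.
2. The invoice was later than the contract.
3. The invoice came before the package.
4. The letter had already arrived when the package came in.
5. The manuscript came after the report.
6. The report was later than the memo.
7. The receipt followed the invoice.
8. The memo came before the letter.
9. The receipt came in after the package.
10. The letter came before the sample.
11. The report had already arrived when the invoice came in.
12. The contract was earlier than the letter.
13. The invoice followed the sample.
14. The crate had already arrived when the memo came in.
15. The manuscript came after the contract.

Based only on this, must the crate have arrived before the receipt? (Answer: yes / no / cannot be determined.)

yes

Chain the constraints: the crate → the memo → the letter → the package → the receipt. Each link is directly stated, so the crate comes before the receipt.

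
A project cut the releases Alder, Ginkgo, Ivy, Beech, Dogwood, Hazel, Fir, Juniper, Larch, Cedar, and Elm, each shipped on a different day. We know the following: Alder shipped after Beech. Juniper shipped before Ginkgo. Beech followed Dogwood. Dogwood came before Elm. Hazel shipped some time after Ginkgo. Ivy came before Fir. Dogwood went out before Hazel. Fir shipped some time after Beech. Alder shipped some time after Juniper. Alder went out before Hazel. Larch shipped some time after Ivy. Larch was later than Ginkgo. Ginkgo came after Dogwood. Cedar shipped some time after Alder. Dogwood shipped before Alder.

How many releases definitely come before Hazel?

Directly stated before Hazel: Alder, Dogwood, and Ginkgo.
Beech reaches Hazel via Beech → Alder → Hazel.
Juniper reaches Hazel via Juniper → Alder → Hazel.
That's Alder, Beech, Dogwood, Ginkgo, and Juniper — 5 in all.

5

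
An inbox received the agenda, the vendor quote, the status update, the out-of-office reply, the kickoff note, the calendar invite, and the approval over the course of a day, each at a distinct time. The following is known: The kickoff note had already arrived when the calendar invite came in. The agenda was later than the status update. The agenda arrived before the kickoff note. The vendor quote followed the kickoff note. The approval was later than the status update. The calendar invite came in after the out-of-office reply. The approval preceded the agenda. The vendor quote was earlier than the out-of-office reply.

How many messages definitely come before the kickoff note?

3

Directly stated before the kickoff note: the agenda.
The approval reaches the kickoff note via the approval → the agenda → the kickoff note.
The status update reaches the kickoff note via the status update → the agenda → the kickoff note.
That's the agenda, the approval, and the status update — 3 in all.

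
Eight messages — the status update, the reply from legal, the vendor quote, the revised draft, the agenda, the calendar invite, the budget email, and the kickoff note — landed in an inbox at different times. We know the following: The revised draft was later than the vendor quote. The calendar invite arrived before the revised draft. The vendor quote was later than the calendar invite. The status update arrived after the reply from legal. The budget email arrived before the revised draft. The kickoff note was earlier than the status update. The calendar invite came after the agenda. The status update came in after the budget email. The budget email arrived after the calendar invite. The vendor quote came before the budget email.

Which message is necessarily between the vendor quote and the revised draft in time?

the budget email

Tracing the constraints gives the vendor quote → the budget email → the revised draft, so the budget email sits after the vendor quote and before the revised draft.
No other message is forced both after the vendor quote and before the revised draft.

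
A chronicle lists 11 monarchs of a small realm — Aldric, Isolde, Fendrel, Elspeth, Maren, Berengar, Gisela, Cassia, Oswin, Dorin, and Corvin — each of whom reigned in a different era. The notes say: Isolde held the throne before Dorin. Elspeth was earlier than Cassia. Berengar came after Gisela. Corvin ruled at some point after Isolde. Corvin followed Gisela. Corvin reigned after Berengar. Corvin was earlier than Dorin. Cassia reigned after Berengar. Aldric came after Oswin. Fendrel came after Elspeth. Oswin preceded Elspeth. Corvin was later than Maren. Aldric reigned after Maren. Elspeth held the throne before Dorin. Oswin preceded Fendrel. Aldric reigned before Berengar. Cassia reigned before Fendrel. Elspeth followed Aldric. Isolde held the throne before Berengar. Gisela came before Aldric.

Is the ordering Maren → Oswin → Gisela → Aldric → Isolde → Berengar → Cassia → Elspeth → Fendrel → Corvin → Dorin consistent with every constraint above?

no

The constraints require Elspeth before Cassia, but in the proposed sequence Cassia appears ahead of Elspeth. That one violation is enough.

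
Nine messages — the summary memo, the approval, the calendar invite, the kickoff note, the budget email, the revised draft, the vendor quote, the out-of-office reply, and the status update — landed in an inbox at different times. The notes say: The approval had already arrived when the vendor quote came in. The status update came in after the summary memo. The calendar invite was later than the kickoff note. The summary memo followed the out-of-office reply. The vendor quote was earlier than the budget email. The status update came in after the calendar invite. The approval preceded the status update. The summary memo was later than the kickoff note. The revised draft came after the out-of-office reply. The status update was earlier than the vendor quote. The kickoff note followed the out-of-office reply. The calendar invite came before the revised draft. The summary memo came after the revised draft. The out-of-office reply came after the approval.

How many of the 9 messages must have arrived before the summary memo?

Directly stated before the summary memo: the kickoff note, the out-of-office reply, and the revised draft.
The approval reaches the summary memo via the approval → the out-of-office reply → the summary memo.
The calendar invite reaches the summary memo via the calendar invite → the revised draft → the summary memo.
That's the approval, the calendar invite, the kickoff note, the out-of-office reply, and the revised draft — 5 in all.

5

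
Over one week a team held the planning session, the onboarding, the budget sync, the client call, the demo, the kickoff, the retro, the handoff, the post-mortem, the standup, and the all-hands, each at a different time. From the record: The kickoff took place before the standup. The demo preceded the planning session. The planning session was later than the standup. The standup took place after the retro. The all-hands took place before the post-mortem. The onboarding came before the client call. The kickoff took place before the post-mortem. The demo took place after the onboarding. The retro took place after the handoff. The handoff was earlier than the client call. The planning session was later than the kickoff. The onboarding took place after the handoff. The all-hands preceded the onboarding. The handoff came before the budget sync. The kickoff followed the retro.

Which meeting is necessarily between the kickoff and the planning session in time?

the standup

Tracing the constraints gives the kickoff → the standup → the planning session, so the standup sits after the kickoff and before the planning session.
No other meeting is forced both after the kickoff and before the planning session.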